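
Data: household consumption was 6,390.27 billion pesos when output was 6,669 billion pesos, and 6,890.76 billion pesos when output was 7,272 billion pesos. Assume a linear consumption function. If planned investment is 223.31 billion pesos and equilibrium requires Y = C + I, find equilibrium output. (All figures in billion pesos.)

Y = 6343

MPC = (6890.76 − 6390.27)/(7272 − 6669) = 500.49/603 = 0.83
a = 6390.27 − 0.83(6669) = 855
Equilibrium: Y = 855 + 0.83Y + 223.31
0.17Y = 1078.31, so Y = 1078.31/0.17 = 6343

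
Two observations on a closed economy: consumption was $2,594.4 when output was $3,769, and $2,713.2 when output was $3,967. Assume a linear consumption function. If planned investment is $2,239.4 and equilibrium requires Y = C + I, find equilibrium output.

MPC = (2713.2 − 2594.4)/(3967 − 3769) = 118.8/198 = 0.6
a = 2594.4 − 0.6(3769) = 333
Equilibrium: Y = 333 + 0.6Y + 2239.4
0.4Y = 2572.4, so Y = 2572.4/0.4 = 6431

Y = 6431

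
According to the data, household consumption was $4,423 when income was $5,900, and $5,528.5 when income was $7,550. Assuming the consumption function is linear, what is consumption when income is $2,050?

MPC = (5528.5 − 4423)/(7550 − 5900) = 1105.5/1650 = 0.67
a = 4423 − 0.67(5900) = 4423 − 3953 = 470
C = 470 + 0.67(2050) = 470 + 1373.5 = 1843.5

C = 1843.5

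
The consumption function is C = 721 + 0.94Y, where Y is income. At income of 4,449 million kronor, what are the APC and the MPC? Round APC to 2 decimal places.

MPC = 0.94 (the slope of the consumption function)
C = 721 + 0.94(4449) = 4903.06, so APC = 4903.06/4449 = 1.10

APC = 1.10; MPC = 0.94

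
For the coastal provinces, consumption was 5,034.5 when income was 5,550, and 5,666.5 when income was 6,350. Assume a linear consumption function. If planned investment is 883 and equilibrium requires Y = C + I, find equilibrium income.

MPC = (5666.5 − 5034.5)/(6350 − 5550) = 632/800 = 0.79
a = 5034.5 − 0.79(5550) = 650
Equilibrium: Y = 650 + 0.79Y + 883
0.21Y = 1533, so Y = 1533/0.21 = 7300

Y = 7300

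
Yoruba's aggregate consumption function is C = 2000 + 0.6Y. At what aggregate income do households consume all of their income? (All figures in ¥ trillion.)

At break-even, C = Y: 2000 + 0.6Y = Y
0.4Y = 2000, so Y = 2000/0.4 = 5000

Y = 5000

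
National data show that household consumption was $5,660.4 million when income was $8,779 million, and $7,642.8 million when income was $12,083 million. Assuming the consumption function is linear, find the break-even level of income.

MPC = (7642.8 − 5660.4)/(12083 − 8779) = 1982.4/3304 = 0.6
a = 5660.4 − 0.6(8779) = 5660.4 − 5267.4 = 393
Break-even: Y = a/(1−MPC) = 393/0.4 = 982.5

Y = 982.5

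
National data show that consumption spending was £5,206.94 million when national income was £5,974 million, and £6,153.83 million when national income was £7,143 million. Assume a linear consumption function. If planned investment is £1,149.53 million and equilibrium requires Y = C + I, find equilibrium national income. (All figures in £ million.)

Y = 7987

MPC = (6153.83 − 5206.94)/(7143 − 5974) = 946.89/1169 = 0.81
a = 5206.94 − 0.81(5974) = 368
Equilibrium: Y = 368 + 0.81Y + 1149.53
0.19Y = 1517.53, so Y = 1517.53/0.19 = 7987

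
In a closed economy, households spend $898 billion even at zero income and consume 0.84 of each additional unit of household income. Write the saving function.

S = -898 + 0.16Y

S = Y − C = Y − (898 + 0.84Y) = -898 + (1 − 0.84)Y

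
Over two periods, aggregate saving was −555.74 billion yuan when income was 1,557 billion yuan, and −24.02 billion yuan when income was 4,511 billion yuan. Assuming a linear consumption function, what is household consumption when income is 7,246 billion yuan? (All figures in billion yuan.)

MPS = ΔS/ΔY = (-24.02 − (-555.74))/(4511 − 1557) = 531.72/2954 = 0.18
MPC = 1 − MPS = 0.82
Autonomous saving = -555.74 − 0.18(1557) = -836, so a = 836
C = 836 + 0.82(7246) = 836 + 5941.72 = 6777.72

C = 6777.72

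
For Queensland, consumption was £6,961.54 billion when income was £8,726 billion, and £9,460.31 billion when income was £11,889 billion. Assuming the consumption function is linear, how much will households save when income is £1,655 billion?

MPC = (9460.31 − 6961.54)/(11889 − 8726) = 2498.77/3163 = 0.79
a = 6961.54 − 0.79(8726) = 6961.54 − 6893.54 = 68
C = 68 + 0.79(1655) = 1375.45
S = 1655 − 1375.45 = 279.55

S = 279.55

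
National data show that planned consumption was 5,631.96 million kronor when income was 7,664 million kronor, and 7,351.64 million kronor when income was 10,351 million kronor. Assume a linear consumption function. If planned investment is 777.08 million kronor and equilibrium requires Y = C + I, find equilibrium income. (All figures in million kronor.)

MPC = (7351.64 − 5631.96)/(10351 − 7664) = 1719.68/2687 = 0.64
a = 5631.96 − 0.64(7664) = 727
Equilibrium: Y = 727 + 0.64Y + 777.08
0.36Y = 1504.08, so Y = 1504.08/0.36 = 4178

Y = 4178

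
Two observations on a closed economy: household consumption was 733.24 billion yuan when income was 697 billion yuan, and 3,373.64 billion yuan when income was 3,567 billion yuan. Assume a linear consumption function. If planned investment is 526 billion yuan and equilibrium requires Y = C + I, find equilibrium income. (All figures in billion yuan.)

Y = 7725

MPC = (3373.64 − 733.24)/(3567 − 697) = 2640.4/2870 = 0.92
a = 733.24 − 0.92(697) = 92
Equilibrium: Y = 92 + 0.92Y + 526
0.08Y = 618, so Y = 618/0.08 = 7725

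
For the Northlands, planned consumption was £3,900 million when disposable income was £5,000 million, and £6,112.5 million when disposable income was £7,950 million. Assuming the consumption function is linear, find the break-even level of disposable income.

MPC = (6112.5 − 3900)/(7950 − 5000) = 2212.5/2950 = 0.75
a = 3900 − 0.75(5000) = 3900 − 3750 = 150
Break-even: Y = a/(1−MPC) = 150/0.25 = 600

Y = 600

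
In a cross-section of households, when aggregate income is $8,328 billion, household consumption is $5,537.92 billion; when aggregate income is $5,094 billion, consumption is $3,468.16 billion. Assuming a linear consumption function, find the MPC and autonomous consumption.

MPC = 0.64; a = 208

MPC = ΔC/ΔY = (5537.92 − 3468.16)/(8328 − 5094) = 2069.76/3234 = 0.64
a = C − MPC·Y = 3468.16 − 0.64(5094) = 3468.16 − 3260.16 = 208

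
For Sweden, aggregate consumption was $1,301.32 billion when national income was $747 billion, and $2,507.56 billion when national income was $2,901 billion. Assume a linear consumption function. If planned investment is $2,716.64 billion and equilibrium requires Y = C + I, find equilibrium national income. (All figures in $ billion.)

Y = 8181

MPC = (2507.56 − 1301.32)/(2901 − 747) = 1206.24/2154 = 0.56
a = 1301.32 − 0.56(747) = 883
Equilibrium: Y = 883 + 0.56Y + 2716.64
0.44Y = 3599.64, so Y = 3599.64/0.44 = 8181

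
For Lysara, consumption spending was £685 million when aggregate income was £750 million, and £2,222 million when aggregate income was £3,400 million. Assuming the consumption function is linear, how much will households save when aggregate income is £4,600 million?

MPC = (2222 − 685)/(3400 − 750) = 1537/2650 = 0.58
a = 685 − 0.58(750) = 685 − 435 = 250
C = 250 + 0.58(4600) = 2918
S = 4600 − 2918 = 1682

S = 1682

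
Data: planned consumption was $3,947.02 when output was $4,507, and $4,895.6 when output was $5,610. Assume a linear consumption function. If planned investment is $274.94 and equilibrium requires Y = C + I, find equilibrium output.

MPC = (4895.6 − 3947.02)/(5610 − 4507) = 948.58/1103 = 0.86
a = 3947.02 − 0.86(4507) = 71
Equilibrium: Y = 71 + 0.86Y + 274.94
0.14Y = 345.94, so Y = 345.94/0.14 = 2471

Y = 2471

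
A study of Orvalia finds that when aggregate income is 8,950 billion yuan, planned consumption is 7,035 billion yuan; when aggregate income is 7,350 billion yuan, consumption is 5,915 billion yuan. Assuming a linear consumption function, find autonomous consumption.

a = 770

MPC = ΔC/ΔY = (7035 − 5915)/(8950 − 7350) = 1120/1600 = 0.7
a = C − MPC·Y = 5915 − 0.7(7350) = 5915 − 5145 = 770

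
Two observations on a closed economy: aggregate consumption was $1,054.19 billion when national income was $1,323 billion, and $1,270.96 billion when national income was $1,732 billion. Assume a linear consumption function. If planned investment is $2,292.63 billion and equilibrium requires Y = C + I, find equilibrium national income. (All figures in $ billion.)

MPC = (1270.96 − 1054.19)/(1732 − 1323) = 216.77/409 = 0.53
a = 1054.19 − 0.53(1323) = 353
Equilibrium: Y = 353 + 0.53Y + 2292.63
0.47Y = 2645.63, so Y = 2645.63/0.47 = 5629

Y = 5629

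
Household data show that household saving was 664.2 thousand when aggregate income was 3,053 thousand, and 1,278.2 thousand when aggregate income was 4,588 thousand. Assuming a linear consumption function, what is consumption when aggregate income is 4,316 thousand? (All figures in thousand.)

C = 3146.6

MPS = ΔS/ΔY = (1278.2 − 664.2)/(4588 − 3053) = 614/1535 = 0.4
MPC = 1 − MPS = 0.6
Autonomous saving = 664.2 − 0.4(3053) = -557, so a = 557
C = 557 + 0.6(4316) = 557 + 2589.6 = 3146.6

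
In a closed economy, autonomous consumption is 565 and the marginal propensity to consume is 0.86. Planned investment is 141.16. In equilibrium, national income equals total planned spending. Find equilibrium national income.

Y = 5044

Y = C + I = 565 + 0.86Y + 141.16
Y − 0.86Y = 706.16
0.14Y = 706.16, so Y = 706.16/0.14 = 5044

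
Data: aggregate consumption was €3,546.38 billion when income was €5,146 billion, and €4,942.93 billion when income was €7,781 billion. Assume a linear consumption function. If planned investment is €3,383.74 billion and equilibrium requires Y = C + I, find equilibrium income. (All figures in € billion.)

Y = 8942

MPC = (4942.93 − 3546.38)/(7781 − 5146) = 1396.55/2635 = 0.53
a = 3546.38 − 0.53(5146) = 819
Equilibrium: Y = 819 + 0.53Y + 3383.74
0.47Y = 4202.74, so Y = 4202.74/0.47 = 8942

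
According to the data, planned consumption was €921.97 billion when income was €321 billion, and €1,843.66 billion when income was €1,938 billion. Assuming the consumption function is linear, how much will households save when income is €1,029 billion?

S = -296.53

MPC = (1843.66 − 921.97)/(1938 − 321) = 921.69/1617 = 0.57
a = 921.97 − 0.57(321) = 921.97 − 182.97 = 739
C = 739 + 0.57(1029) = 1325.53
S = 1029 − 1325.53 = -296.53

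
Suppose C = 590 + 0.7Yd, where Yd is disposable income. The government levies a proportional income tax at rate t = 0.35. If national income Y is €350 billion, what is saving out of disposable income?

Yd = (1 − 0.35)(350) = 0.65(350) = 227.5
C = 590 + 0.7(227.5) = 590 + 159.25 = 749.25
S = Yd − C = 227.5 − 749.25 = -521.75

S = -521.75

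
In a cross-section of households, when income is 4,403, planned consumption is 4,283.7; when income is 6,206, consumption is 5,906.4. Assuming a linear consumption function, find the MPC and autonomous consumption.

MPC = ΔC/ΔY = (5906.4 − 4283.7)/(6206 − 4403) = 1622.7/1803 = 0.9
a = C − MPC·Y = 4283.7 − 0.9(4403) = 4283.7 − 3962.7 = 321

MPC = 0.9; a = 321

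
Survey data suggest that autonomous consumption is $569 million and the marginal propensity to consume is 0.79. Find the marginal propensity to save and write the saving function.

MPS = 0.21; S = -569 + 0.21Y

MPS = 1 − MPC = 1 − 0.79 = 0.21
S = Y − C = -569 + 0.21Y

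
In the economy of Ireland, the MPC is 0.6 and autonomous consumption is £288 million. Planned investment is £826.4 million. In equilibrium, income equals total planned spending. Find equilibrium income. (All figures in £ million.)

Y = C + I = 288 + 0.6Y + 826.4
Y − 0.6Y = 1114.4
0.4Y = 1114.4, so Y = 1114.4/0.4 = 2786

Y = 2786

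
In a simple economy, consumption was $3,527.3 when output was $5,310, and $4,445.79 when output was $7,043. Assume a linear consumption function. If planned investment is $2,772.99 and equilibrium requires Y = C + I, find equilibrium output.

Y = 7417

MPC = (4445.79 − 3527.3)/(7043 − 5310) = 918.49/1733 = 0.53
a = 3527.3 − 0.53(5310) = 713
Equilibrium: Y = 713 + 0.53Y + 2772.99
0.47Y = 3485.99, so Y = 3485.99/0.47 = 7417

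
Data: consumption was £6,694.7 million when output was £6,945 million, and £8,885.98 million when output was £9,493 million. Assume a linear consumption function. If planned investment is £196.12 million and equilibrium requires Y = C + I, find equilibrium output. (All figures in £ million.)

MPC = (8885.98 − 6694.7)/(9493 − 6945) = 2191.28/2548 = 0.86
a = 6694.7 − 0.86(6945) = 722
Equilibrium: Y = 722 + 0.86Y + 196.12
0.14Y = 918.12, so Y = 918.12/0.14 = 6558

Y = 6558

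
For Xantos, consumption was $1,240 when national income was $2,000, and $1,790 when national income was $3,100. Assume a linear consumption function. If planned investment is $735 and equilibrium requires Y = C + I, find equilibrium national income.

MPC = (1790 − 1240)/(3100 − 2000) = 550/1100 = 0.5
a = 1240 − 0.5(2000) = 240
Equilibrium: Y = 240 + 0.5Y + 735
0.5Y = 975, so Y = 975/0.5 = 1950

Y = 1950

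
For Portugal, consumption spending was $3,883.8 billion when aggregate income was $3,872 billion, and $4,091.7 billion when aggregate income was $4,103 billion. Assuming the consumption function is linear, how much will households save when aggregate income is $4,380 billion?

MPC = (4091.7 − 3883.8)/(4103 − 3872) = 207.9/231 = 0.9
a = 3883.8 − 0.9(3872) = 3883.8 − 3484.8 = 399
C = 399 + 0.9(4380) = 4341
S = 4380 − 4341 = 39

S = 39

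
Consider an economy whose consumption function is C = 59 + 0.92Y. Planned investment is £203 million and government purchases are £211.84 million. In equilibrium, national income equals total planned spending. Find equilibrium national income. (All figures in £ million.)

Y = C + I + G = 59 + 0.92Y + 203 + 211.84
Y − 0.92Y = 473.84
0.08Y = 473.84, so Y = 473.84/0.08 = 5923

Y = 5923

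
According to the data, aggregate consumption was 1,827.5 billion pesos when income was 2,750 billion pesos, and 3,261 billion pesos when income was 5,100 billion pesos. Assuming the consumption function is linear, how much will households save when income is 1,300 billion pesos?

S = 357

MPC = (3261 − 1827.5)/(5100 − 2750) = 1433.5/2350 = 0.61
a = 1827.5 − 0.61(2750) = 1827.5 − 1677.5 = 150
C = 150 + 0.61(1300) = 943
S = 1300 − 943 = 357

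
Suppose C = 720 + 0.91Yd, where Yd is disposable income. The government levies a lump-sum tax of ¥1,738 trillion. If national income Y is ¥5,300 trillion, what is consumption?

C = 3961.42

Yd = Y − T = 5300 − 1738 = 3562
C = 720 + 0.91(3562) = 720 + 3241.42 = 3961.42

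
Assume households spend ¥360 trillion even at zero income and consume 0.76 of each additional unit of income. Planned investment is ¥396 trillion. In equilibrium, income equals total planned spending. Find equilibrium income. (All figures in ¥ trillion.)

Y = C + I = 360 + 0.76Y + 396
Y − 0.76Y = 756
0.24Y = 756, so Y = 756/0.24 = 3150

Y = 3150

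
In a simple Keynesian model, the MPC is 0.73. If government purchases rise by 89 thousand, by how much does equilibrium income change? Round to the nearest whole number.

The multiplier is 1/(1 − MPC) = 1/0.27.
ΔY = 89/0.27 = 329.63 ≈ 330

ΔY ≈ 330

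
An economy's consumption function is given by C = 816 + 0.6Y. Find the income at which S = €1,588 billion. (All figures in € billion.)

S = Y − C = -816 + 0.4Y
-816 + 0.4Y = 1588, so 0.4Y = 2404 and Y = 6010

Y = 6010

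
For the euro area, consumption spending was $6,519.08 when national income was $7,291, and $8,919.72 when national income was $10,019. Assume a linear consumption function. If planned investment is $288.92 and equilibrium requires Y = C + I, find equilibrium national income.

Y = 3266

MPC = (8919.72 − 6519.08)/(10019 − 7291) = 2400.64/2728 = 0.88
a = 6519.08 − 0.88(7291) = 103
Equilibrium: Y = 103 + 0.88Y + 288.92
0.12Y = 391.92, so Y = 391.92/0.12 = 3266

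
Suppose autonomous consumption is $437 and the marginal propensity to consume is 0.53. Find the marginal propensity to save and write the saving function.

MPS = 1 − MPC = 1 − 0.53 = 0.47
S = Y − C = -437 + 0.47Y

MPS = 0.47; S = -437 + 0.47Y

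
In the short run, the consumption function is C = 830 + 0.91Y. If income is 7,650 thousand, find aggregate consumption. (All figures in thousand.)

C = 7791.5

C = 830 + 0.91(7650) = 830 + 6961.5 = 7791.5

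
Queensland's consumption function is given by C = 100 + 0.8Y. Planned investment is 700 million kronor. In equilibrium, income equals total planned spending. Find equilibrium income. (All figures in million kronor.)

Y = 4000

Y = C + I = 100 + 0.8Y + 700
Y − 0.8Y = 800
0.2Y = 800, so Y = 800/0.2 = 4000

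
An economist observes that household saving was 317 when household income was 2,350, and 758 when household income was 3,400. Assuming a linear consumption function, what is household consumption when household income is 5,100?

MPS = ΔS/ΔY = (758 − 317)/(3400 − 2350) = 441/1050 = 0.42
MPC = 1 − MPS = 0.58
Autonomous saving = 317 − 0.42(2350) = -670, so a = 670
C = 670 + 0.58(5100) = 670 + 2958 = 3628

C = 3628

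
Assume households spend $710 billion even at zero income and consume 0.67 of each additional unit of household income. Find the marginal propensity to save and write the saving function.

MPS = 1 − MPC = 1 − 0.67 = 0.33
S = Y − C = -710 + 0.33Y

MPS = 0.33; S = -710 + 0.33Y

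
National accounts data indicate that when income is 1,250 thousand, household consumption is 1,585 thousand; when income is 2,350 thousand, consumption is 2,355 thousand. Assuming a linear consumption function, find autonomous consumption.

MPC = ΔC/ΔY = (2355 − 1585)/(2350 − 1250) = 770/1100 = 0.7
a = C − MPC·Y = 1585 − 0.7(1250) = 1585 − 875 = 710

a = 710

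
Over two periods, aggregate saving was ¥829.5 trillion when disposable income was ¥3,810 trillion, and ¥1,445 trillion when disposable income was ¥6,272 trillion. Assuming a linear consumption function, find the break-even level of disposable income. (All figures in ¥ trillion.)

MPS = ΔS/ΔY = (1445 − 829.5)/(6272 − 3810) = 615.5/2462 = 0.25
MPC = 1 − MPS = 0.75
From S(3810) = 829.5: −a + 0.25(3810) = 829.5, so a = 952.5 − 829.5 = 123
Break-even (S = 0): Y = a/MPS = 123/0.25 = 492

Y = 492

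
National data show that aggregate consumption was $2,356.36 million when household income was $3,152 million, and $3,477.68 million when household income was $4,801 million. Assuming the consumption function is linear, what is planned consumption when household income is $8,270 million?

MPC = (3477.68 − 2356.36)/(4801 − 3152) = 1121.32/1649 = 0.68
a = 2356.36 − 0.68(3152) = 2356.36 − 2143.36 = 213
C = 213 + 0.68(8270) = 213 + 5623.6 = 5836.6

C = 5836.6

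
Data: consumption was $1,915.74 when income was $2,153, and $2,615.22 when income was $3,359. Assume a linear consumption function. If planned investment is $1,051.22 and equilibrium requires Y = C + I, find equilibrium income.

Y = 4091

MPC = (2615.22 − 1915.74)/(3359 − 2153) = 699.48/1206 = 0.58
a = 1915.74 − 0.58(2153) = 667
Equilibrium: Y = 667 + 0.58Y + 1051.22
0.42Y = 1718.22, so Y = 1718.22/0.42 = 4091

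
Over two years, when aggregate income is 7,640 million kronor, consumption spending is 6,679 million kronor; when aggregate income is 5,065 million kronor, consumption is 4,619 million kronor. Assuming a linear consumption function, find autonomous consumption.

a = 567

MPC = ΔC/ΔY = (6679 − 4619)/(7640 − 5065) = 2060/2575 = 0.8
a = C − MPC·Y = 4619 − 0.8(5065) = 4619 − 4052 = 567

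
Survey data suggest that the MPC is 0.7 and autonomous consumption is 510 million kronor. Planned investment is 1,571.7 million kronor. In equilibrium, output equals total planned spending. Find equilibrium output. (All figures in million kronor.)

Y = 6939

Y = C + I = 510 + 0.7Y + 1571.7
Y − 0.7Y = 2081.7
0.3Y = 2081.7, so Y = 2081.7/0.3 = 6939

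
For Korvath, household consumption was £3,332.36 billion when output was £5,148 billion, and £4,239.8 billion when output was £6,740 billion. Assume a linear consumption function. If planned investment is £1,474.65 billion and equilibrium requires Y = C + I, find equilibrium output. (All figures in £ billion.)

MPC = (4239.8 − 3332.36)/(6740 − 5148) = 907.44/1592 = 0.57
a = 3332.36 − 0.57(5148) = 398
Equilibrium: Y = 398 + 0.57Y + 1474.65
0.43Y = 1872.65, so Y = 1872.65/0.43 = 4355

Y = 4355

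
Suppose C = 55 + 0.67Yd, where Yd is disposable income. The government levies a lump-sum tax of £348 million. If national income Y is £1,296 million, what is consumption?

C = 690.16

Yd = Y − T = 1296 − 348 = 948
C = 55 + 0.67(948) = 55 + 635.16 = 690.16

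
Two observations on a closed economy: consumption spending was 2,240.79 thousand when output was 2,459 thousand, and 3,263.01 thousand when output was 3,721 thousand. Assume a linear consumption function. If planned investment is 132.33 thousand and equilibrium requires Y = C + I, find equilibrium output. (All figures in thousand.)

MPC = (3263.01 − 2240.79)/(3721 − 2459) = 1022.22/1262 = 0.81
a = 2240.79 − 0.81(2459) = 249
Equilibrium: Y = 249 + 0.81Y + 132.33
0.19Y = 381.33, so Y = 381.33/0.19 = 2007

Y = 2007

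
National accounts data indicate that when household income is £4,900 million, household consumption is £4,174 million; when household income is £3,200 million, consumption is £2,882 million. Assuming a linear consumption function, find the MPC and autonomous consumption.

MPC = ΔC/ΔY = (4174 − 2882)/(4900 − 3200) = 1292/1700 = 0.76
a = C − MPC·Y = 2882 − 0.76(3200) = 2882 − 2432 = 450

MPC = 0.76; a = 450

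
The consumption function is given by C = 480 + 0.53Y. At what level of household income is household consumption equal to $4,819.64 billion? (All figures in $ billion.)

Y = 8188

480 + 0.53Y = 4819.64
0.53Y = 4339.64, so Y = 4339.64/0.53 = 8188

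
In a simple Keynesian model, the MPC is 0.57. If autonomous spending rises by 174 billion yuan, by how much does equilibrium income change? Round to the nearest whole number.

ΔY ≈ 405

The multiplier is 1/(1 − MPC) = 1/0.43.
ΔY = 174/0.43 = 404.65 ≈ 405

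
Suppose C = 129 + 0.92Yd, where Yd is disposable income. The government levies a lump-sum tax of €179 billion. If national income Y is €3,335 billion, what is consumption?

Yd = Y − T = 3335 − 179 = 3156
C = 129 + 0.92(3156) = 129 + 2903.52 = 3032.52

C = 3032.52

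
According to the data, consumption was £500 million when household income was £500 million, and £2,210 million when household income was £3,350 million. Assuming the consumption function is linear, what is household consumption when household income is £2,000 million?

C = 1400

MPC = (2210 − 500)/(3350 − 500) = 1710/2850 = 0.6
a = 500 − 0.6(500) = 500 − 300 = 200
C = 200 + 0.6(2000) = 200 + 1200 = 1400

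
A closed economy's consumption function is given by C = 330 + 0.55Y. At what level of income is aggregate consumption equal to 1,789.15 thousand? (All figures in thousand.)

Y = 2653

330 + 0.55Y = 1789.15
0.55Y = 1459.15, so Y = 1459.15/0.55 = 2653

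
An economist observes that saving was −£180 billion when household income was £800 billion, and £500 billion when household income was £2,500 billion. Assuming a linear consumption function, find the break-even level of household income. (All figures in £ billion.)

Y = 1250

MPS = ΔS/ΔY = (500 − (-180))/(2500 − 800) = 680/1700 = 0.4
MPC = 1 − MPS = 0.6
From S(800) = -180: −a + 0.4(800) = -180, so a = 320 − (-180) = 500
Break-even (S = 0): Y = a/MPS = 500/0.4 = 1250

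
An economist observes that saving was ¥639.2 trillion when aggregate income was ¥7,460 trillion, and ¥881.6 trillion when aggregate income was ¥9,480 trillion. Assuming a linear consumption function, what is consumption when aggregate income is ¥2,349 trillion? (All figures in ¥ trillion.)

C = 2323.12

MPS = ΔS/ΔY = (881.6 − 639.2)/(9480 − 7460) = 242.4/2020 = 0.12
MPC = 1 − MPS = 0.88
Autonomous saving = 639.2 − 0.12(7460) = -256, so a = 256
C = 256 + 0.88(2349) = 256 + 2067.12 = 2323.12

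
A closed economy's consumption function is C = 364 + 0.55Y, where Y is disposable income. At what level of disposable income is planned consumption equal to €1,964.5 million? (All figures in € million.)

364 + 0.55Y = 1964.5
0.55Y = 1600.5, so Y = 1600.5/0.55 = 2910

Y = 2910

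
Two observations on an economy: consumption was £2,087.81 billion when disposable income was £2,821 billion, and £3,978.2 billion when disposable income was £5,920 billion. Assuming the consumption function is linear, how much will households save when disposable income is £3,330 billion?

S = 931.7

MPC = (3978.2 − 2087.81)/(5920 − 2821) = 1890.39/3099 = 0.61
a = 2087.81 − 0.61(2821) = 2087.81 − 1720.81 = 367
C = 367 + 0.61(3330) = 2398.3
S = 3330 − 2398.3 = 931.7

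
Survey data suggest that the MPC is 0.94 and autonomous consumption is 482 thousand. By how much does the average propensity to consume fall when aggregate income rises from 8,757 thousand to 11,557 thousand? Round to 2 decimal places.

At Y = 8757: C = 482 + 0.94(8757) = 8713.58, APC = 8713.58/8757 = 0.995
At Y = 11557: C = 11345.58, APC = 11345.58/11557 = 0.982
Fall in APC = 0.995 − 0.982 = 0.013 ≈ 0.01

ΔAPC = 0.01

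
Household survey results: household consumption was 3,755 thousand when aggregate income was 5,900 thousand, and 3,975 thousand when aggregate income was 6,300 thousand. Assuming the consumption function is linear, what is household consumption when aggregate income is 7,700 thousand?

MPC = (3975 − 3755)/(6300 − 5900) = 220/400 = 0.55
a = 3755 − 0.55(5900) = 3755 − 3245 = 510
C = 510 + 0.55(7700) = 510 + 4235 = 4745

C = 4745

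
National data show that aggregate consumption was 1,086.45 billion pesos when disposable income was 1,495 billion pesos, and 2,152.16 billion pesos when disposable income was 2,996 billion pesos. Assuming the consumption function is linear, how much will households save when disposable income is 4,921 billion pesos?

S = 1402.09

MPC = (2152.16 − 1086.45)/(2996 − 1495) = 1065.71/1501 = 0.71
a = 1086.45 − 0.71(1495) = 1086.45 − 1061.45 = 25
C = 25 + 0.71(4921) = 3518.91
S = 4921 − 3518.91 = 1402.09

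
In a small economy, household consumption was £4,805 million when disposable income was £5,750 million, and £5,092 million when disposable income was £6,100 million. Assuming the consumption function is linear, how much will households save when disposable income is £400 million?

S = -18

MPC = (5092 − 4805)/(6100 − 5750) = 287/350 = 0.82
a = 4805 − 0.82(5750) = 4805 − 4715 = 90
C = 90 + 0.82(400) = 418
S = 400 − 418 = -18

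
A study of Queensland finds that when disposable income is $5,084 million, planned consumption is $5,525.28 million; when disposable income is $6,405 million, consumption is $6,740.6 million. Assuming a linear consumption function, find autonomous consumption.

MPC = ΔC/ΔY = (6740.6 − 5525.28)/(6405 − 5084) = 1215.32/1321 = 0.92
a = C − MPC·Y = 5525.28 − 0.92(5084) = 5525.28 − 4677.28 = 848

a = 848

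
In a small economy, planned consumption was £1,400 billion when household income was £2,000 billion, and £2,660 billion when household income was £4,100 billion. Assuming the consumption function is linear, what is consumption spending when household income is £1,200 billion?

MPC = (2660 − 1400)/(4100 − 2000) = 1260/2100 = 0.6
a = 1400 − 0.6(2000) = 1400 − 1200 = 200
C = 200 + 0.6(1200) = 200 + 720 = 920

C = 920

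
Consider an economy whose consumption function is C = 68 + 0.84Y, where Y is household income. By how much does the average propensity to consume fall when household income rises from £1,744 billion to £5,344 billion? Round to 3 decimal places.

At Y = 1744: C = 68 + 0.84(1744) = 1532.96, APC = 1532.96/1744 = 0.8790
At Y = 5344: C = 4556.96, APC = 4556.96/5344 = 0.8527
Fall in APC = 0.8790 − 0.8527 = 0.0263 ≈ 0.026

ΔAPC = 0.026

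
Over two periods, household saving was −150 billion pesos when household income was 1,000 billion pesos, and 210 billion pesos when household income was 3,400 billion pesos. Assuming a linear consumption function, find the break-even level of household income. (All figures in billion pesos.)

MPS = ΔS/ΔY = (210 − (-150))/(3400 − 1000) = 360/2400 = 0.15
MPC = 1 − MPS = 0.85
From S(1000) = -150: −a + 0.15(1000) = -150, so a = 150 − (-150) = 300
Break-even (S = 0): Y = a/MPS = 300/0.15 = 2000

Y = 2000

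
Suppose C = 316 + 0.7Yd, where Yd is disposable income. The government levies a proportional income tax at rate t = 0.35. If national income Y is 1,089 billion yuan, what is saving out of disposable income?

S = -103.645

Yd = (1 − 0.35)(1089) = 0.65(1089) = 707.85
C = 316 + 0.7(707.85) = 316 + 495.495 = 811.495
S = Yd − C = 707.85 − 811.495 = -103.645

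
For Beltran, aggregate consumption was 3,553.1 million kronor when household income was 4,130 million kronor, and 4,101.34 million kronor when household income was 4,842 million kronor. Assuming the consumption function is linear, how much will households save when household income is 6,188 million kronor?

S = 1050.24

MPC = (4101.34 − 3553.1)/(4842 − 4130) = 548.24/712 = 0.77
a = 3553.1 − 0.77(4130) = 3553.1 − 3180.1 = 373
C = 373 + 0.77(6188) = 5137.76
S = 6188 − 5137.76 = 1050.24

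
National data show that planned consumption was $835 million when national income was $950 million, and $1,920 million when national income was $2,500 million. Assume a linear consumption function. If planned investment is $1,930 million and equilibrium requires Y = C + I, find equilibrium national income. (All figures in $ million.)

MPC = (1920 − 835)/(2500 − 950) = 1085/1550 = 0.7
a = 835 − 0.7(950) = 170
Equilibrium: Y = 170 + 0.7Y + 1930
0.3Y = 2100, so Y = 2100/0.3 = 7000

Y = 7000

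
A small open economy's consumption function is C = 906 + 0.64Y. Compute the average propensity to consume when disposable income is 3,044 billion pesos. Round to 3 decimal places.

APC = 0.938

C = 906 + 0.64(3044) = 2854.16
APC = C/Y = 2854.16/3044 = 0.938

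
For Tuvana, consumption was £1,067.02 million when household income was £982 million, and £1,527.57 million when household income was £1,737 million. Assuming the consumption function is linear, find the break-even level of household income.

Y = 1200

MPC = (1527.57 − 1067.02)/(1737 − 982) = 460.55/755 = 0.61
a = 1067.02 − 0.61(982) = 1067.02 − 599.02 = 468
Break-even: Y = a/(1−MPC) = 468/0.39 = 1200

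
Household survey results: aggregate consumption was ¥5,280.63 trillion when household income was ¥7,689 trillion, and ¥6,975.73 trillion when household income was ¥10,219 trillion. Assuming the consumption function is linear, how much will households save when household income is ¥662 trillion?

S = 89.46

MPC = (6975.73 − 5280.63)/(10219 − 7689) = 1695.1/2530 = 0.67
a = 5280.63 − 0.67(7689) = 5280.63 − 5151.63 = 129
C = 129 + 0.67(662) = 572.54
S = 662 − 572.54 = 89.46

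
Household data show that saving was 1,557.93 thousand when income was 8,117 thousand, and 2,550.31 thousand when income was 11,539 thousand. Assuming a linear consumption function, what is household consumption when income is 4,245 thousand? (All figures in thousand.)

MPS = ΔS/ΔY = (2550.31 − 1557.93)/(11539 − 8117) = 992.38/3422 = 0.29
MPC = 1 − MPS = 0.71
Autonomous saving = 1557.93 − 0.29(8117) = -796, so a = 796
C = 796 + 0.71(4245) = 796 + 3013.95 = 3809.95

C = 3809.95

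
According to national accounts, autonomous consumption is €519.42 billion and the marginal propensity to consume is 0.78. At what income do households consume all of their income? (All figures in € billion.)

At break-even, C = Y: 519.42 + 0.78Y = Y
0.22Y = 519.42, so Y = 519.42/0.22 = 2361

Y = 2361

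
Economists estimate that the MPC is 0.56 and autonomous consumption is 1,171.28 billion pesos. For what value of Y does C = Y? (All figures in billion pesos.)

Y = 2662

At break-even, C = Y: 1171.28 + 0.56Y = Y
0.44Y = 1171.28, so Y = 1171.28/0.44 = 2662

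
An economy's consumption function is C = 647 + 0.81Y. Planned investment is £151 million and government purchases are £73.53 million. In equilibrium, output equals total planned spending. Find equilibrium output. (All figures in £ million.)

Y = C + I + G = 647 + 0.81Y + 151 + 73.53
Y − 0.81Y = 871.53
0.19Y = 871.53, so Y = 871.53/0.19 = 4587

Y = 4587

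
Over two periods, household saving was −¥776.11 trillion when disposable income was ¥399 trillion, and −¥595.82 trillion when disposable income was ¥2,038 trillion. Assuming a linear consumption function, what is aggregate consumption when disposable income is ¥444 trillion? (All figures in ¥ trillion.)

C = 1215.16

MPS = ΔS/ΔY = (-595.82 − (-776.11))/(2038 − 399) = 180.29/1639 = 0.11
MPC = 1 − MPS = 0.89
Autonomous saving = -776.11 − 0.11(399) = -820, so a = 820
C = 820 + 0.89(444) = 820 + 395.16 = 1215.16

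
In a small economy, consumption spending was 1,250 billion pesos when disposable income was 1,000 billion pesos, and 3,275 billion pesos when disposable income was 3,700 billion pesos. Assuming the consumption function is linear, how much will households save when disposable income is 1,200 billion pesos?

S = -200

MPC = (3275 − 1250)/(3700 − 1000) = 2025/2700 = 0.75
a = 1250 − 0.75(1000) = 1250 − 750 = 500
C = 500 + 0.75(1200) = 1400
S = 1200 − 1400 = -200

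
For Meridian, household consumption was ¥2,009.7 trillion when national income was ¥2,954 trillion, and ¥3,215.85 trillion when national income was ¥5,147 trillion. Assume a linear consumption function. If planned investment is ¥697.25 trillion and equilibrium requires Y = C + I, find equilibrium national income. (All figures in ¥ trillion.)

Y = 2405

MPC = (3215.85 − 2009.7)/(5147 − 2954) = 1206.15/2193 = 0.55
a = 2009.7 − 0.55(2954) = 385
Equilibrium: Y = 385 + 0.55Y + 697.25
0.45Y = 1082.25, so Y = 1082.25/0.45 = 2405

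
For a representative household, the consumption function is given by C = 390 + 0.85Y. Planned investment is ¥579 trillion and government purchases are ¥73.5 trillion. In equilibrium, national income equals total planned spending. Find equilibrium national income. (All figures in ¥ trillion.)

Y = C + I + G = 390 + 0.85Y + 579 + 73.5
Y − 0.85Y = 1042.5
0.15Y = 1042.5, so Y = 1042.5/0.15 = 6950

Y = 6950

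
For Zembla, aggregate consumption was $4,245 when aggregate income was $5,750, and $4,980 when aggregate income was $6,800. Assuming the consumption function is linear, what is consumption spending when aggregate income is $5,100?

C = 3790

MPC = (4980 − 4245)/(6800 − 5750) = 735/1050 = 0.7
a = 4245 − 0.7(5750) = 4245 − 4025 = 220
C = 220 + 0.7(5100) = 220 + 3570 = 3790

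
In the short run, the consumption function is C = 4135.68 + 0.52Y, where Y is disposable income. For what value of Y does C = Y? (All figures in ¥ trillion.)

Y = 8616

At break-even, C = Y: 4135.68 + 0.52Y = Y
0.48Y = 4135.68, so Y = 4135.68/0.48 = 8616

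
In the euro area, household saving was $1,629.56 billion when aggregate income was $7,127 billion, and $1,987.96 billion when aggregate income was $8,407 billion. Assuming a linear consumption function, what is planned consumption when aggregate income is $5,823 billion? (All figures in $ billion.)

C = 4558.56

MPS = ΔS/ΔY = (1987.96 − 1629.56)/(8407 − 7127) = 358.4/1280 = 0.28
MPC = 1 − MPS = 0.72
Autonomous saving = 1629.56 − 0.28(7127) = -366, so a = 366
C = 366 + 0.72(5823) = 366 + 4192.56 = 4558.56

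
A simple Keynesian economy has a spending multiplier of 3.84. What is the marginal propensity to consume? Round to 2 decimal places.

MPC = 0.74

k = 1/(1 − MPC), so 1 − MPC = 1/k = 1/3.84 = 0.2604
MPC = 1 − 0.2604 = 0.74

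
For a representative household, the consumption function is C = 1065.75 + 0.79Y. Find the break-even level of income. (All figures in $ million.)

At break-even, C = Y: 1065.75 + 0.79Y = Y
0.21Y = 1065.75, so Y = 1065.75/0.21 = 5075

Y = 5075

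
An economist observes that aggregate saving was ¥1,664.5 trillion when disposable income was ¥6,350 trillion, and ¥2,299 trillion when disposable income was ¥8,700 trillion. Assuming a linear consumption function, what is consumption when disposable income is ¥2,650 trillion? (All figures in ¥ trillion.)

C = 1984.5

MPS = ΔS/ΔY = (2299 − 1664.5)/(8700 − 6350) = 634.5/2350 = 0.27
MPC = 1 − MPS = 0.73
Autonomous saving = 1664.5 − 0.27(6350) = -50, so a = 50
C = 50 + 0.73(2650) = 50 + 1934.5 = 1984.5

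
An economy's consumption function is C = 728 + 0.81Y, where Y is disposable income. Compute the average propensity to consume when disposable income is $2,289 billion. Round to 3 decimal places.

C = 728 + 0.81(2289) = 2582.09
APC = C/Y = 2582.09/2289 = 1.128

APC = 1.128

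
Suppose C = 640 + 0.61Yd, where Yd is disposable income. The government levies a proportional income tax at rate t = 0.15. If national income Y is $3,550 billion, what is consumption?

C = 2480.675

Yd = (1 − 0.15)(3550) = 0.85(3550) = 3017.5
C = 640 + 0.61(3017.5) = 640 + 1840.675 = 2480.675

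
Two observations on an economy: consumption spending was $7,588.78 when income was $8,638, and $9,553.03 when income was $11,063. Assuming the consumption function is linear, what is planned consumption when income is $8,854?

C = 7763.74

MPC = (9553.03 − 7588.78)/(11063 − 8638) = 1964.25/2425 = 0.81
a = 7588.78 − 0.81(8638) = 7588.78 − 6996.78 = 592
C = 592 + 0.81(8854) = 592 + 7171.74 = 7763.74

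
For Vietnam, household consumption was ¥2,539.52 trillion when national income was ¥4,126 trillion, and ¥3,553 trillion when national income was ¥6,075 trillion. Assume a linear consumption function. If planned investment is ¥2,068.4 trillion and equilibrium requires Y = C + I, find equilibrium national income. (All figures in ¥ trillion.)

Y = 5130

MPC = (3553 − 2539.52)/(6075 − 4126) = 1013.48/1949 = 0.52
a = 2539.52 − 0.52(4126) = 394
Equilibrium: Y = 394 + 0.52Y + 2068.4
0.48Y = 2462.4, so Y = 2462.4/0.48 = 5130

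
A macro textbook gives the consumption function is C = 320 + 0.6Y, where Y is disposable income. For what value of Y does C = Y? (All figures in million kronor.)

At break-even, C = Y: 320 + 0.6Y = Y
0.4Y = 320, so Y = 320/0.4 = 800

Y = 800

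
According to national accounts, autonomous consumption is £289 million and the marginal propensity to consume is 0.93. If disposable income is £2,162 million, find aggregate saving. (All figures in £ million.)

S = -137.66

C = 289 + 0.93(2162) = 289 + 2010.66 = 2299.66
S = Y − C = 2162 − 2299.66 = -137.66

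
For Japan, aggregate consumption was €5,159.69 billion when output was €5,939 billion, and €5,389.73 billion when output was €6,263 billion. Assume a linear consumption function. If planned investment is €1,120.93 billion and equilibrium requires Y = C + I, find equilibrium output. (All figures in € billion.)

MPC = (5389.73 − 5159.69)/(6263 − 5939) = 230.04/324 = 0.71
a = 5159.69 − 0.71(5939) = 943
Equilibrium: Y = 943 + 0.71Y + 1120.93
0.29Y = 2063.93, so Y = 2063.93/0.29 = 7117

Y = 7117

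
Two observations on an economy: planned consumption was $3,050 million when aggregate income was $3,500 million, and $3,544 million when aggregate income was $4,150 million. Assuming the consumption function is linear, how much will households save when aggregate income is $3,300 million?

S = 402

MPC = (3544 − 3050)/(4150 − 3500) = 494/650 = 0.76
a = 3050 − 0.76(3500) = 3050 − 2660 = 390
C = 390 + 0.76(3300) = 2898
S = 3300 − 2898 = 402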